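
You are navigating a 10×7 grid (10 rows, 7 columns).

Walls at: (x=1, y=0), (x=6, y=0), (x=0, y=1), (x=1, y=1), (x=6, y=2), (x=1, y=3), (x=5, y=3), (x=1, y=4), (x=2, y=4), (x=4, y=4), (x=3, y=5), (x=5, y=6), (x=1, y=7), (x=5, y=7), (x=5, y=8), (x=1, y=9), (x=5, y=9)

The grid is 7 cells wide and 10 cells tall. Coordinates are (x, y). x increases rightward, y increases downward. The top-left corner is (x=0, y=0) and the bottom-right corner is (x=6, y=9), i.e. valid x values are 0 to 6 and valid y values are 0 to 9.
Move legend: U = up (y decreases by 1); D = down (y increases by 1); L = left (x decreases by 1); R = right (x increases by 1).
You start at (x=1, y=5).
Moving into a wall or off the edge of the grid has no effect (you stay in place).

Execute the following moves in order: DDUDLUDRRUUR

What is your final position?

Start: (x=1, y=5)
  D (down): (x=1, y=5) -> (x=1, y=6)
  D (down): blocked, stay at (x=1, y=6)
  U (up): (x=1, y=6) -> (x=1, y=5)
  D (down): (x=1, y=5) -> (x=1, y=6)
  L (left): (x=1, y=6) -> (x=0, y=6)
  U (up): (x=0, y=6) -> (x=0, y=5)
  D (down): (x=0, y=5) -> (x=0, y=6)
  R (right): (x=0, y=6) -> (x=1, y=6)
  R (right): (x=1, y=6) -> (x=2, y=6)
  U (up): (x=2, y=6) -> (x=2, y=5)
  U (up): blocked, stay at (x=2, y=5)
  R (right): blocked, stay at (x=2, y=5)
Final: (x=2, y=5)

Answer: Final position: (x=2, y=5)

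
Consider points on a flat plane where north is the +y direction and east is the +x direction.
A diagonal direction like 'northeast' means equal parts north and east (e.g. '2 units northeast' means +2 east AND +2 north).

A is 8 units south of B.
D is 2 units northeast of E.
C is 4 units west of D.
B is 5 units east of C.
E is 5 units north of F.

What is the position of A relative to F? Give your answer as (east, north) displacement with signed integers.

Place F at the origin (east=0, north=0).
  E is 5 units north of F: delta (east=+0, north=+5); E at (east=0, north=5).
  D is 2 units northeast of E: delta (east=+2, north=+2); D at (east=2, north=7).
  C is 4 units west of D: delta (east=-4, north=+0); C at (east=-2, north=7).
  B is 5 units east of C: delta (east=+5, north=+0); B at (east=3, north=7).
  A is 8 units south of B: delta (east=+0, north=-8); A at (east=3, north=-1).
Therefore A relative to F: (east=3, north=-1).

Answer: A is at (east=3, north=-1) relative to F.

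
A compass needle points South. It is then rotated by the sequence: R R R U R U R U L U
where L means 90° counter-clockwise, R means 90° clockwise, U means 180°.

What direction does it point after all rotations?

Answer: Final heading: South

Derivation:
Start: South
  R (right (90° clockwise)) -> West
  R (right (90° clockwise)) -> North
  R (right (90° clockwise)) -> East
  U (U-turn (180°)) -> West
  R (right (90° clockwise)) -> North
  U (U-turn (180°)) -> South
  R (right (90° clockwise)) -> West
  U (U-turn (180°)) -> East
  L (left (90° counter-clockwise)) -> North
  U (U-turn (180°)) -> South
Final: South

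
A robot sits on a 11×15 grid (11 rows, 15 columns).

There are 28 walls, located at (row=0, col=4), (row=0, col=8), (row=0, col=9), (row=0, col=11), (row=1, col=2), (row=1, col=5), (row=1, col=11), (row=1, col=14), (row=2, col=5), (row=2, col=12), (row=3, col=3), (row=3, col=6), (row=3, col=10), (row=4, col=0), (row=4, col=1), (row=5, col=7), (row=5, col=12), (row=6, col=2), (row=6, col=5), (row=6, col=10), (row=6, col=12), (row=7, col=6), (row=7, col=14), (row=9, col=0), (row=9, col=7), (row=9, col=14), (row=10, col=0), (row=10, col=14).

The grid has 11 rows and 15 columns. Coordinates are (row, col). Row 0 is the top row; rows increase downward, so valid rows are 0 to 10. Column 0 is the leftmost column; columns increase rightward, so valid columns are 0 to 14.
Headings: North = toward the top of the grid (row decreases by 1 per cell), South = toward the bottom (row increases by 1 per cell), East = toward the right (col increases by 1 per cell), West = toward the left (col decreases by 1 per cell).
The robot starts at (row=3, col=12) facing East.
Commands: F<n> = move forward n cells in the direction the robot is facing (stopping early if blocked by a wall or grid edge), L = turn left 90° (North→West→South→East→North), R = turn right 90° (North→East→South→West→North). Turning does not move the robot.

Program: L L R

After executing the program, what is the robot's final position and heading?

Start: (row=3, col=12), facing East
  L: turn left, now facing North
  L: turn left, now facing West
  R: turn right, now facing North
Final: (row=3, col=12), facing North

Answer: Final position: (row=3, col=12), facing North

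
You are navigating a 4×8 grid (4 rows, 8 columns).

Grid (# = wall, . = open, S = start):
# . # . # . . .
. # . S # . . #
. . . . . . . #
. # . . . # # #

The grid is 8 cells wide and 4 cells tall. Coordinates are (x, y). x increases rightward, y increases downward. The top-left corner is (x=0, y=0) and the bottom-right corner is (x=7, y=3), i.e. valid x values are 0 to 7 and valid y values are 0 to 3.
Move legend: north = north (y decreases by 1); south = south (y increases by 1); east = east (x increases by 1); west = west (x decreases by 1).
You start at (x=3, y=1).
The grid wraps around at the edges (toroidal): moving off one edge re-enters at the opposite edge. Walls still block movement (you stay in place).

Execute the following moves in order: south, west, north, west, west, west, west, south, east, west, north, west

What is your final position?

Answer: Final position: (x=2, y=1)

Derivation:
Start: (x=3, y=1)
  south (south): (x=3, y=1) -> (x=3, y=2)
  west (west): (x=3, y=2) -> (x=2, y=2)
  north (north): (x=2, y=2) -> (x=2, y=1)
  [×4]west (west): blocked, stay at (x=2, y=1)
  south (south): (x=2, y=1) -> (x=2, y=2)
  east (east): (x=2, y=2) -> (x=3, y=2)
  west (west): (x=3, y=2) -> (x=2, y=2)
  north (north): (x=2, y=2) -> (x=2, y=1)
  west (west): blocked, stay at (x=2, y=1)
Final: (x=2, y=1)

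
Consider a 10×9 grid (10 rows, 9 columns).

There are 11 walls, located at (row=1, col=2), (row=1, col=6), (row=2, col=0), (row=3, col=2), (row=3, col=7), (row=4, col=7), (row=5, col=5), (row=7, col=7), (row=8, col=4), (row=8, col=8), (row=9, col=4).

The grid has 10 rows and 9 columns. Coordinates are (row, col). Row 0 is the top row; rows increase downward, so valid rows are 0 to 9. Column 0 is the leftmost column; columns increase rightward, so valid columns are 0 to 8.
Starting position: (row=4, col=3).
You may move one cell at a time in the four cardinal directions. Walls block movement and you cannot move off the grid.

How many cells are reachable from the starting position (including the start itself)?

Answer: Reachable cells: 79

Derivation:
BFS flood-fill from (row=4, col=3):
  Distance 0: (row=4, col=3)
  Distance 1: (row=3, col=3), (row=4, col=2), (row=4, col=4), (row=5, col=3)
  Distance 2: (row=2, col=3), (row=3, col=4), (row=4, col=1), (row=4, col=5), (row=5, col=2), (row=5, col=4), (row=6, col=3)
  Distance 3: (row=1, col=3), (row=2, col=2), (row=2, col=4), (row=3, col=1), (row=3, col=5), (row=4, col=0), (row=4, col=6), (row=5, col=1), (row=6, col=2), (row=6, col=4), (row=7, col=3)
  Distance 4: (row=0, col=3), (row=1, col=4), (row=2, col=1), (row=2, col=5), (row=3, col=0), (row=3, col=6), (row=5, col=0), (row=5, col=6), (row=6, col=1), (row=6, col=5), (row=7, col=2), (row=7, col=4), (row=8, col=3)
  Distance 5: (row=0, col=2), (row=0, col=4), (row=1, col=1), (row=1, col=5), (row=2, col=6), (row=5, col=7), (row=6, col=0), (row=6, col=6), (row=7, col=1), (row=7, col=5), (row=8, col=2), (row=9, col=3)
  Distance 6: (row=0, col=1), (row=0, col=5), (row=1, col=0), (row=2, col=7), (row=5, col=8), (row=6, col=7), (row=7, col=0), (row=7, col=6), (row=8, col=1), (row=8, col=5), (row=9, col=2)
  Distance 7: (row=0, col=0), (row=0, col=6), (row=1, col=7), (row=2, col=8), (row=4, col=8), (row=6, col=8), (row=8, col=0), (row=8, col=6), (row=9, col=1), (row=9, col=5)
  Distance 8: (row=0, col=7), (row=1, col=8), (row=3, col=8), (row=7, col=8), (row=8, col=7), (row=9, col=0), (row=9, col=6)
  Distance 9: (row=0, col=8), (row=9, col=7)
  Distance 10: (row=9, col=8)
Total reachable: 79 (grid has 79 open cells total)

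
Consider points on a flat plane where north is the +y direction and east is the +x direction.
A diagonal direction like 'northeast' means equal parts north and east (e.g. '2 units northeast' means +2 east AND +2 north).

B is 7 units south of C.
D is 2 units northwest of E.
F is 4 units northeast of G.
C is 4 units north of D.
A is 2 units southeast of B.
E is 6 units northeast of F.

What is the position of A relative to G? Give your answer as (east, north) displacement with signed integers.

Answer: A is at (east=10, north=7) relative to G.

Derivation:
Place G at the origin (east=0, north=0).
  F is 4 units northeast of G: delta (east=+4, north=+4); F at (east=4, north=4).
  E is 6 units northeast of F: delta (east=+6, north=+6); E at (east=10, north=10).
  D is 2 units northwest of E: delta (east=-2, north=+2); D at (east=8, north=12).
  C is 4 units north of D: delta (east=+0, north=+4); C at (east=8, north=16).
  B is 7 units south of C: delta (east=+0, north=-7); B at (east=8, north=9).
  A is 2 units southeast of B: delta (east=+2, north=-2); A at (east=10, north=7).
Therefore A relative to G: (east=10, north=7).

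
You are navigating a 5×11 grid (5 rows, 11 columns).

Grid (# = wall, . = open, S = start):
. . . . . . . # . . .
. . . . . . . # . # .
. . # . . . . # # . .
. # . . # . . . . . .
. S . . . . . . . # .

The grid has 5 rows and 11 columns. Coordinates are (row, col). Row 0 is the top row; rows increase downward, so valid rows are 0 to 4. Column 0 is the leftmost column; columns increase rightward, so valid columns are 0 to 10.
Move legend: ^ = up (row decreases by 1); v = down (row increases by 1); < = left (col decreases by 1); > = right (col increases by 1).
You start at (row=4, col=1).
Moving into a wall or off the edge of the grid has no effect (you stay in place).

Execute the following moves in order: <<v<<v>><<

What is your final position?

Answer: Final position: (row=4, col=0)

Derivation:
Start: (row=4, col=1)
  < (left): (row=4, col=1) -> (row=4, col=0)
  < (left): blocked, stay at (row=4, col=0)
  v (down): blocked, stay at (row=4, col=0)
  < (left): blocked, stay at (row=4, col=0)
  < (left): blocked, stay at (row=4, col=0)
  v (down): blocked, stay at (row=4, col=0)
  > (right): (row=4, col=0) -> (row=4, col=1)
  > (right): (row=4, col=1) -> (row=4, col=2)
  < (left): (row=4, col=2) -> (row=4, col=1)
  < (left): (row=4, col=1) -> (row=4, col=0)
Final: (row=4, col=0)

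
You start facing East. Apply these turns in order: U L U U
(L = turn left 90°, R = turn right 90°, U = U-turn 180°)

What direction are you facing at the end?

Start: East
  U (U-turn (180°)) -> West
  L (left (90° counter-clockwise)) -> South
  U (U-turn (180°)) -> North
  U (U-turn (180°)) -> South
Final: South

Answer: Final heading: South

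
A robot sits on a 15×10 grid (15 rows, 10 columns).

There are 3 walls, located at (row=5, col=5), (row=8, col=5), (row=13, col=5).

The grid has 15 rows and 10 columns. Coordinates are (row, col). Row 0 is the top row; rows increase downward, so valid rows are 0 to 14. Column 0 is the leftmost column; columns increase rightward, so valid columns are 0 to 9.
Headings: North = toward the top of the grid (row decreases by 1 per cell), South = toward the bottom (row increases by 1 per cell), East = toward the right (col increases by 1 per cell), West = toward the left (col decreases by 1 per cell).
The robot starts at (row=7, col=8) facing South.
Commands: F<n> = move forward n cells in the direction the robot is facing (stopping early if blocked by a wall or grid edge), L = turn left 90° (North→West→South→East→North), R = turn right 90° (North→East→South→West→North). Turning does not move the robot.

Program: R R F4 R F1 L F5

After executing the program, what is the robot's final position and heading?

Start: (row=7, col=8), facing South
  R: turn right, now facing West
  R: turn right, now facing North
  F4: move forward 4, now at (row=3, col=8)
  R: turn right, now facing East
  F1: move forward 1, now at (row=3, col=9)
  L: turn left, now facing North
  F5: move forward 3/5 (blocked), now at (row=0, col=9)
Final: (row=0, col=9), facing North

Answer: Final position: (row=0, col=9), facing North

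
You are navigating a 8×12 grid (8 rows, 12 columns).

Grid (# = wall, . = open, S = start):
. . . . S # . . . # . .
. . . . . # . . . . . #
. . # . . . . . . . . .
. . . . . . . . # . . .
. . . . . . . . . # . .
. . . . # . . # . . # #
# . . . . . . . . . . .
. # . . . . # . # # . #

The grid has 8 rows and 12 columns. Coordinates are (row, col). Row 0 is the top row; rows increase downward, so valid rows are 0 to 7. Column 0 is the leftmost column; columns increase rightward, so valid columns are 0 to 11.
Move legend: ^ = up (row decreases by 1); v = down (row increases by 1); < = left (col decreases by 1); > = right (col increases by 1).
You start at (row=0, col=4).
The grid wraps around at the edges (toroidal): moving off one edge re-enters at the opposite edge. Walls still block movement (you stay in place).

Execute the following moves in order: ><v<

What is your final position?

Start: (row=0, col=4)
  > (right): blocked, stay at (row=0, col=4)
  < (left): (row=0, col=4) -> (row=0, col=3)
  v (down): (row=0, col=3) -> (row=1, col=3)
  < (left): (row=1, col=3) -> (row=1, col=2)
Final: (row=1, col=2)

Answer: Final position: (row=1, col=2)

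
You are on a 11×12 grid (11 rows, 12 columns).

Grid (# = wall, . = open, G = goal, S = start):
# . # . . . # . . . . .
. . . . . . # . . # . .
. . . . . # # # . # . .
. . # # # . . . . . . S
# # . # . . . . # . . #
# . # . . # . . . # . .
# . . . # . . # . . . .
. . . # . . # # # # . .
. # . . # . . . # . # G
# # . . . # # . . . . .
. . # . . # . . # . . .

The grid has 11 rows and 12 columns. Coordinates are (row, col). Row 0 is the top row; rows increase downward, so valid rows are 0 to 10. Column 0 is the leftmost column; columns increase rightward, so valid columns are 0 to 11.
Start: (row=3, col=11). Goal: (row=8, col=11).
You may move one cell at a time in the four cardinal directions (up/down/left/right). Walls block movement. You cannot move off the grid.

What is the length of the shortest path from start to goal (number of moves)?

BFS from (row=3, col=11) until reaching (row=8, col=11):
  Distance 0: (row=3, col=11)
  Distance 1: (row=2, col=11), (row=3, col=10)
  Distance 2: (row=1, col=11), (row=2, col=10), (row=3, col=9), (row=4, col=10)
  Distance 3: (row=0, col=11), (row=1, col=10), (row=3, col=8), (row=4, col=9), (row=5, col=10)
  Distance 4: (row=0, col=10), (row=2, col=8), (row=3, col=7), (row=5, col=11), (row=6, col=10)
  Distance 5: (row=0, col=9), (row=1, col=8), (row=3, col=6), (row=4, col=7), (row=6, col=9), (row=6, col=11), (row=7, col=10)
  Distance 6: (row=0, col=8), (row=1, col=7), (row=3, col=5), (row=4, col=6), (row=5, col=7), (row=6, col=8), (row=7, col=11)
  Distance 7: (row=0, col=7), (row=4, col=5), (row=5, col=6), (row=5, col=8), (row=8, col=11)  <- goal reached here
One shortest path (7 moves): (row=3, col=11) -> (row=3, col=10) -> (row=4, col=10) -> (row=5, col=10) -> (row=5, col=11) -> (row=6, col=11) -> (row=7, col=11) -> (row=8, col=11)

Answer: Shortest path length: 7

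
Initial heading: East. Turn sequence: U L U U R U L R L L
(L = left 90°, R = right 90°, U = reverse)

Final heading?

Answer: Final heading: West

Derivation:
Start: East
  U (U-turn (180°)) -> West
  L (left (90° counter-clockwise)) -> South
  U (U-turn (180°)) -> North
  U (U-turn (180°)) -> South
  R (right (90° clockwise)) -> West
  U (U-turn (180°)) -> East
  L (left (90° counter-clockwise)) -> North
  R (right (90° clockwise)) -> East
  L (left (90° counter-clockwise)) -> North
  L (left (90° counter-clockwise)) -> West
Final: West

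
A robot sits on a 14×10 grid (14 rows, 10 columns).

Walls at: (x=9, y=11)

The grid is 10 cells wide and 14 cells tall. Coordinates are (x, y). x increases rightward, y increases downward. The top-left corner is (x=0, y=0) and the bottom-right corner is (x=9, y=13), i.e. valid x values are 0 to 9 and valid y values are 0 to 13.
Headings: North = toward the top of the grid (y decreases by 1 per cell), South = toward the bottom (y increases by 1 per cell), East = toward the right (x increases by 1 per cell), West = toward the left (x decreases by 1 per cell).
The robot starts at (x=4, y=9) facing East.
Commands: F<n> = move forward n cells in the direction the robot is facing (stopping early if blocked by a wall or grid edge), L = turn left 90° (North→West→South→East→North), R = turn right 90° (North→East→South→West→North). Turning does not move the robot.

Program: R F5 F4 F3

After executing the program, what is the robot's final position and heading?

Start: (x=4, y=9), facing East
  R: turn right, now facing South
  F5: move forward 4/5 (blocked), now at (x=4, y=13)
  F4: move forward 0/4 (blocked), now at (x=4, y=13)
  F3: move forward 0/3 (blocked), now at (x=4, y=13)
Final: (x=4, y=13), facing South

Answer: Final position: (x=4, y=13), facing South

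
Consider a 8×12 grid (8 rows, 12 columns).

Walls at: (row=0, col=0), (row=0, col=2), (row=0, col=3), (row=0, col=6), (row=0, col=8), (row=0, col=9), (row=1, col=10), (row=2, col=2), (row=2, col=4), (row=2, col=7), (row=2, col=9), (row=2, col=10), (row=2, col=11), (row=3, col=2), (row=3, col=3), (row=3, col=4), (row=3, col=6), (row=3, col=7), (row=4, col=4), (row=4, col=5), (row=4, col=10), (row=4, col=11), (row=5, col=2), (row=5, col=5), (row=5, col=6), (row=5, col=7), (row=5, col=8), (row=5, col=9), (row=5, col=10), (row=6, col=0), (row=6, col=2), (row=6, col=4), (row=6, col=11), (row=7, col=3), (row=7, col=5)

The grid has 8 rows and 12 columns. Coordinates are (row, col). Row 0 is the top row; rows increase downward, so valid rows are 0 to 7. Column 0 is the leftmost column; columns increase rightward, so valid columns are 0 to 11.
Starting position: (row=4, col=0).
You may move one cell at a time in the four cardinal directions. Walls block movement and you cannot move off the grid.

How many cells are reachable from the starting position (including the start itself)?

BFS flood-fill from (row=4, col=0):
  Distance 0: (row=4, col=0)
  Distance 1: (row=3, col=0), (row=4, col=1), (row=5, col=0)
  Distance 2: (row=2, col=0), (row=3, col=1), (row=4, col=2), (row=5, col=1)
  Distance 3: (row=1, col=0), (row=2, col=1), (row=4, col=3), (row=6, col=1)
  Distance 4: (row=1, col=1), (row=5, col=3), (row=7, col=1)
  Distance 5: (row=0, col=1), (row=1, col=2), (row=5, col=4), (row=6, col=3), (row=7, col=0), (row=7, col=2)
  Distance 6: (row=1, col=3)
  Distance 7: (row=1, col=4), (row=2, col=3)
  Distance 8: (row=0, col=4), (row=1, col=5)
  Distance 9: (row=0, col=5), (row=1, col=6), (row=2, col=5)
  Distance 10: (row=1, col=7), (row=2, col=6), (row=3, col=5)
  Distance 11: (row=0, col=7), (row=1, col=8)
  Distance 12: (row=1, col=9), (row=2, col=8)
  Distance 13: (row=3, col=8)
  Distance 14: (row=3, col=9), (row=4, col=8)
  Distance 15: (row=3, col=10), (row=4, col=7), (row=4, col=9)
  Distance 16: (row=3, col=11), (row=4, col=6)
Total reachable: 44 (grid has 61 open cells total)

Answer: Reachable cells: 44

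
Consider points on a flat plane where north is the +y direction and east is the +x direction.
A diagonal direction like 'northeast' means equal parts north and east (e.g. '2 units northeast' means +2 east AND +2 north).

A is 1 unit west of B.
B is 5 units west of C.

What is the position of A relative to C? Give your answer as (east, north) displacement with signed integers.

Place C at the origin (east=0, north=0).
  B is 5 units west of C: delta (east=-5, north=+0); B at (east=-5, north=0).
  A is 1 unit west of B: delta (east=-1, north=+0); A at (east=-6, north=0).
Therefore A relative to C: (east=-6, north=0).

Answer: A is at (east=-6, north=0) relative to C.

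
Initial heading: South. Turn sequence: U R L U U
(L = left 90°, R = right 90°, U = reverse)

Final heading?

Answer: Final heading: North

Derivation:
Start: South
  U (U-turn (180°)) -> North
  R (right (90° clockwise)) -> East
  L (left (90° counter-clockwise)) -> North
  U (U-turn (180°)) -> South
  U (U-turn (180°)) -> North
Final: North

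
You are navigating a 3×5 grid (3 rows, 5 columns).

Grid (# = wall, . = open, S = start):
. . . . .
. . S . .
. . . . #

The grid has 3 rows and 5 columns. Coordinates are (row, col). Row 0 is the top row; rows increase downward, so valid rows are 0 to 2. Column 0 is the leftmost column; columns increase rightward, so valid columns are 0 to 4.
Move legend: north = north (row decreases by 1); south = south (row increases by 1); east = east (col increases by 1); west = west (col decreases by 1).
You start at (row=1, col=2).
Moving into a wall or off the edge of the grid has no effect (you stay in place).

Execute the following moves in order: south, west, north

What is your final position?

Answer: Final position: (row=1, col=1)

Derivation:
Start: (row=1, col=2)
  south (south): (row=1, col=2) -> (row=2, col=2)
  west (west): (row=2, col=2) -> (row=2, col=1)
  north (north): (row=2, col=1) -> (row=1, col=1)
Final: (row=1, col=1)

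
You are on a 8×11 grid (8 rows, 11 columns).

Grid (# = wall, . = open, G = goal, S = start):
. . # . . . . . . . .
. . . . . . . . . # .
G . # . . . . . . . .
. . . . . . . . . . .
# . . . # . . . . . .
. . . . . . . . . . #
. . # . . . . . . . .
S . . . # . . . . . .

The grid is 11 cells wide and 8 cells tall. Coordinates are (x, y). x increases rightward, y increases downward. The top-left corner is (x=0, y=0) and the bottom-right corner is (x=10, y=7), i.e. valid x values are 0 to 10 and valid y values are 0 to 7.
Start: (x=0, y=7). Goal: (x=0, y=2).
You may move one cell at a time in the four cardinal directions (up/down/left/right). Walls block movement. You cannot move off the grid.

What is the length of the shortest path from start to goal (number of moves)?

BFS from (x=0, y=7) until reaching (x=0, y=2):
  Distance 0: (x=0, y=7)
  Distance 1: (x=0, y=6), (x=1, y=7)
  Distance 2: (x=0, y=5), (x=1, y=6), (x=2, y=7)
  Distance 3: (x=1, y=5), (x=3, y=7)
  Distance 4: (x=1, y=4), (x=2, y=5), (x=3, y=6)
  Distance 5: (x=1, y=3), (x=2, y=4), (x=3, y=5), (x=4, y=6)
  Distance 6: (x=1, y=2), (x=0, y=3), (x=2, y=3), (x=3, y=4), (x=4, y=5), (x=5, y=6)
  Distance 7: (x=1, y=1), (x=0, y=2), (x=3, y=3), (x=5, y=5), (x=6, y=6), (x=5, y=7)  <- goal reached here
One shortest path (7 moves): (x=0, y=7) -> (x=1, y=7) -> (x=1, y=6) -> (x=1, y=5) -> (x=1, y=4) -> (x=1, y=3) -> (x=0, y=3) -> (x=0, y=2)

Answer: Shortest path length: 7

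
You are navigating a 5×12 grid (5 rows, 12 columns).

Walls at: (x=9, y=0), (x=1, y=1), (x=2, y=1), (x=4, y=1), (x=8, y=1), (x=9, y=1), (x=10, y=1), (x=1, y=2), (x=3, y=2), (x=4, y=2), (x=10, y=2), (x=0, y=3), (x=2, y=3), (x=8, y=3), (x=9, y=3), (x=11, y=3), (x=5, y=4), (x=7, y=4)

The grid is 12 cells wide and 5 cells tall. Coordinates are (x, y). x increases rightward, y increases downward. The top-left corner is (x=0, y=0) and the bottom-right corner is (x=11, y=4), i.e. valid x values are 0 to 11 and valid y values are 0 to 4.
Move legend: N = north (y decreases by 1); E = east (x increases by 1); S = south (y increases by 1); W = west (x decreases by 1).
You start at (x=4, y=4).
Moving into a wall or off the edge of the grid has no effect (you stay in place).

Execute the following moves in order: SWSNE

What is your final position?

Answer: Final position: (x=4, y=3)

Derivation:
Start: (x=4, y=4)
  S (south): blocked, stay at (x=4, y=4)
  W (west): (x=4, y=4) -> (x=3, y=4)
  S (south): blocked, stay at (x=3, y=4)
  N (north): (x=3, y=4) -> (x=3, y=3)
  E (east): (x=3, y=3) -> (x=4, y=3)
Final: (x=4, y=3)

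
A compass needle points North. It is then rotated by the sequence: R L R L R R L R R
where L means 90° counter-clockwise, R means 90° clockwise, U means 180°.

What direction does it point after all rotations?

Start: North
  R (right (90° clockwise)) -> East
  L (left (90° counter-clockwise)) -> North
  R (right (90° clockwise)) -> East
  L (left (90° counter-clockwise)) -> North
  R (right (90° clockwise)) -> East
  R (right (90° clockwise)) -> South
  L (left (90° counter-clockwise)) -> East
  R (right (90° clockwise)) -> South
  R (right (90° clockwise)) -> West
Final: West

Answer: Final heading: West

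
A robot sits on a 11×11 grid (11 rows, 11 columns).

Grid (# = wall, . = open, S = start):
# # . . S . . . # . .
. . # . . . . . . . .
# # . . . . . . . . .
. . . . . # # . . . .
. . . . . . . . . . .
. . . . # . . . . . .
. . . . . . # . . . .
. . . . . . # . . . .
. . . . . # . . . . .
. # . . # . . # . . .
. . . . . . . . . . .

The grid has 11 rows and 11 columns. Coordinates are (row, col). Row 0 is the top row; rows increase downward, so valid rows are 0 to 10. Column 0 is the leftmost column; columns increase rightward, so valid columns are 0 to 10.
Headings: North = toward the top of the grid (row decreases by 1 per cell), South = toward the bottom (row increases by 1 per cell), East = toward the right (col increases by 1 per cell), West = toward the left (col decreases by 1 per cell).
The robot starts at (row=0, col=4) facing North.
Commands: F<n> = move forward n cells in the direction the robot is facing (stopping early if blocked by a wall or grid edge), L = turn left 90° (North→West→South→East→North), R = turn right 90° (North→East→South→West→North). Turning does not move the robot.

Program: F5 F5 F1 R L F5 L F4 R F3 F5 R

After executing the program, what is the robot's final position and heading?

Answer: Final position: (row=0, col=2), facing East

Derivation:
Start: (row=0, col=4), facing North
  F5: move forward 0/5 (blocked), now at (row=0, col=4)
  F5: move forward 0/5 (blocked), now at (row=0, col=4)
  F1: move forward 0/1 (blocked), now at (row=0, col=4)
  R: turn right, now facing East
  L: turn left, now facing North
  F5: move forward 0/5 (blocked), now at (row=0, col=4)
  L: turn left, now facing West
  F4: move forward 2/4 (blocked), now at (row=0, col=2)
  R: turn right, now facing North
  F3: move forward 0/3 (blocked), now at (row=0, col=2)
  F5: move forward 0/5 (blocked), now at (row=0, col=2)
  R: turn right, now facing East
Final: (row=0, col=2), facing East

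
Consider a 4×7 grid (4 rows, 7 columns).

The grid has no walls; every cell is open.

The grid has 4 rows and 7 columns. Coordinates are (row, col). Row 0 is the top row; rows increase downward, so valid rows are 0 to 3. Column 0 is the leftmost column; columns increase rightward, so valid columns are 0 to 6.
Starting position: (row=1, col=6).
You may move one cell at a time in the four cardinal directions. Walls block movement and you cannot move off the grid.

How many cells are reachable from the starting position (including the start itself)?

BFS flood-fill from (row=1, col=6):
  Distance 0: (row=1, col=6)
  Distance 1: (row=0, col=6), (row=1, col=5), (row=2, col=6)
  Distance 2: (row=0, col=5), (row=1, col=4), (row=2, col=5), (row=3, col=6)
  Distance 3: (row=0, col=4), (row=1, col=3), (row=2, col=4), (row=3, col=5)
  Distance 4: (row=0, col=3), (row=1, col=2), (row=2, col=3), (row=3, col=4)
  Distance 5: (row=0, col=2), (row=1, col=1), (row=2, col=2), (row=3, col=3)
  Distance 6: (row=0, col=1), (row=1, col=0), (row=2, col=1), (row=3, col=2)
  Distance 7: (row=0, col=0), (row=2, col=0), (row=3, col=1)
  Distance 8: (row=3, col=0)
Total reachable: 28 (grid has 28 open cells total)

Answer: Reachable cells: 28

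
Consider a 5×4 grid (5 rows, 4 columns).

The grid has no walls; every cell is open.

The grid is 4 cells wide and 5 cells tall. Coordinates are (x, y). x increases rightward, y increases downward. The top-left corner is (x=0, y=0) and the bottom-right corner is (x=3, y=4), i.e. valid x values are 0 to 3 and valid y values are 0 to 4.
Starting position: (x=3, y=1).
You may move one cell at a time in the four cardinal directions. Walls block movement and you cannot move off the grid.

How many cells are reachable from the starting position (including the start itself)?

BFS flood-fill from (x=3, y=1):
  Distance 0: (x=3, y=1)
  Distance 1: (x=3, y=0), (x=2, y=1), (x=3, y=2)
  Distance 2: (x=2, y=0), (x=1, y=1), (x=2, y=2), (x=3, y=3)
  Distance 3: (x=1, y=0), (x=0, y=1), (x=1, y=2), (x=2, y=3), (x=3, y=4)
  Distance 4: (x=0, y=0), (x=0, y=2), (x=1, y=3), (x=2, y=4)
  Distance 5: (x=0, y=3), (x=1, y=4)
  Distance 6: (x=0, y=4)
Total reachable: 20 (grid has 20 open cells total)

Answer: Reachable cells: 20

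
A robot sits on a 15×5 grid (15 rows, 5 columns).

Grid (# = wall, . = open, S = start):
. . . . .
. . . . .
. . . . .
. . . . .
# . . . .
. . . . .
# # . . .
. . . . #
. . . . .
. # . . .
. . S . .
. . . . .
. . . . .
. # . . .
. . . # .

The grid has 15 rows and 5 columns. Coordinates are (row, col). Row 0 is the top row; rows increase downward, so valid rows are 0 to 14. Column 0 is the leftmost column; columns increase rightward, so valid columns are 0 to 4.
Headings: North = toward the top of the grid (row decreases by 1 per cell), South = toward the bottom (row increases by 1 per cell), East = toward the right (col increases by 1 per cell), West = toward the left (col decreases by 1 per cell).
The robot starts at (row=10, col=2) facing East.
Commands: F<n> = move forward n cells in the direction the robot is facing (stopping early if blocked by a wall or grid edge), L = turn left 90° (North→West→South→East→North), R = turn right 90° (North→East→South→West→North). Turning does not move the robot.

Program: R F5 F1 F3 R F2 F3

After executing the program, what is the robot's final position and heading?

Answer: Final position: (row=14, col=0), facing West

Derivation:
Start: (row=10, col=2), facing East
  R: turn right, now facing South
  F5: move forward 4/5 (blocked), now at (row=14, col=2)
  F1: move forward 0/1 (blocked), now at (row=14, col=2)
  F3: move forward 0/3 (blocked), now at (row=14, col=2)
  R: turn right, now facing West
  F2: move forward 2, now at (row=14, col=0)
  F3: move forward 0/3 (blocked), now at (row=14, col=0)
Final: (row=14, col=0), facing West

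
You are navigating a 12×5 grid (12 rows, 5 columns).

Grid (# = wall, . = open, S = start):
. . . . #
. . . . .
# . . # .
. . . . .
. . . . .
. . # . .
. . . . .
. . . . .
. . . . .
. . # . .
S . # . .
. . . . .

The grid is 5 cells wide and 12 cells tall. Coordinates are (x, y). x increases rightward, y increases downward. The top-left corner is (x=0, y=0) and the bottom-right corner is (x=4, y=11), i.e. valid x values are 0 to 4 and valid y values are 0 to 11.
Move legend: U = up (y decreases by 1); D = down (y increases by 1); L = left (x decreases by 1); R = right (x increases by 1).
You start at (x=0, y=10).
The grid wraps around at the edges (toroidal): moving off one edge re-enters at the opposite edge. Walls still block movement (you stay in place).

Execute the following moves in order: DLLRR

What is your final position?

Answer: Final position: (x=0, y=11)

Derivation:
Start: (x=0, y=10)
  D (down): (x=0, y=10) -> (x=0, y=11)
  L (left): (x=0, y=11) -> (x=4, y=11)
  L (left): (x=4, y=11) -> (x=3, y=11)
  R (right): (x=3, y=11) -> (x=4, y=11)
  R (right): (x=4, y=11) -> (x=0, y=11)
Final: (x=0, y=11)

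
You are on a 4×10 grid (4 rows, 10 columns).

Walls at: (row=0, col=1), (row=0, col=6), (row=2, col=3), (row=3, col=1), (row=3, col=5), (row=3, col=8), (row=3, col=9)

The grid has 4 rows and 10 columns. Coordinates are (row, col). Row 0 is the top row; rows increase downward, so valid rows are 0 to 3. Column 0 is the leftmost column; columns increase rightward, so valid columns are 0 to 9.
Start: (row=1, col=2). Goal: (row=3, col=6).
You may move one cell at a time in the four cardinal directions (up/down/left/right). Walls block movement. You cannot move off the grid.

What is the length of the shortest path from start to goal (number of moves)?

Answer: Shortest path length: 6

Derivation:
BFS from (row=1, col=2) until reaching (row=3, col=6):
  Distance 0: (row=1, col=2)
  Distance 1: (row=0, col=2), (row=1, col=1), (row=1, col=3), (row=2, col=2)
  Distance 2: (row=0, col=3), (row=1, col=0), (row=1, col=4), (row=2, col=1), (row=3, col=2)
  Distance 3: (row=0, col=0), (row=0, col=4), (row=1, col=5), (row=2, col=0), (row=2, col=4), (row=3, col=3)
  Distance 4: (row=0, col=5), (row=1, col=6), (row=2, col=5), (row=3, col=0), (row=3, col=4)
  Distance 5: (row=1, col=7), (row=2, col=6)
  Distance 6: (row=0, col=7), (row=1, col=8), (row=2, col=7), (row=3, col=6)  <- goal reached here
One shortest path (6 moves): (row=1, col=2) -> (row=1, col=3) -> (row=1, col=4) -> (row=1, col=5) -> (row=1, col=6) -> (row=2, col=6) -> (row=3, col=6)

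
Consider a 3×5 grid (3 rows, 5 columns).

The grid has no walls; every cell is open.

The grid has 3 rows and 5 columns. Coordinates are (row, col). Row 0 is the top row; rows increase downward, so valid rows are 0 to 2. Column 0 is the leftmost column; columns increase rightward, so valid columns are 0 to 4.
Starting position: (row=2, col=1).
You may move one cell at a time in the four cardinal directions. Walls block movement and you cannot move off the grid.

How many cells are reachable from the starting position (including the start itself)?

BFS flood-fill from (row=2, col=1):
  Distance 0: (row=2, col=1)
  Distance 1: (row=1, col=1), (row=2, col=0), (row=2, col=2)
  Distance 2: (row=0, col=1), (row=1, col=0), (row=1, col=2), (row=2, col=3)
  Distance 3: (row=0, col=0), (row=0, col=2), (row=1, col=3), (row=2, col=4)
  Distance 4: (row=0, col=3), (row=1, col=4)
  Distance 5: (row=0, col=4)
Total reachable: 15 (grid has 15 open cells total)

Answer: Reachable cells: 15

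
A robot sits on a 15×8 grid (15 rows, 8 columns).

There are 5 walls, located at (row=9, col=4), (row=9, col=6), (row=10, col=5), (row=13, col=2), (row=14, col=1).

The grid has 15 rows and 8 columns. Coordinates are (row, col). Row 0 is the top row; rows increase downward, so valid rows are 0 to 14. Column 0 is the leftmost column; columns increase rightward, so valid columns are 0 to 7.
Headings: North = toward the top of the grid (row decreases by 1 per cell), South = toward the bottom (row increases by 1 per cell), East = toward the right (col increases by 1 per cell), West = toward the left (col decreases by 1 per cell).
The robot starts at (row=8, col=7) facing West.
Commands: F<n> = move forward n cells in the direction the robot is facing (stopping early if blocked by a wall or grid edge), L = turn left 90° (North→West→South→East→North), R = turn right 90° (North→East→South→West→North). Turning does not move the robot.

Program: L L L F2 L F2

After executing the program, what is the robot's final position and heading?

Answer: Final position: (row=6, col=5), facing West

Derivation:
Start: (row=8, col=7), facing West
  L: turn left, now facing South
  L: turn left, now facing East
  L: turn left, now facing North
  F2: move forward 2, now at (row=6, col=7)
  L: turn left, now facing West
  F2: move forward 2, now at (row=6, col=5)
Final: (row=6, col=5), facing West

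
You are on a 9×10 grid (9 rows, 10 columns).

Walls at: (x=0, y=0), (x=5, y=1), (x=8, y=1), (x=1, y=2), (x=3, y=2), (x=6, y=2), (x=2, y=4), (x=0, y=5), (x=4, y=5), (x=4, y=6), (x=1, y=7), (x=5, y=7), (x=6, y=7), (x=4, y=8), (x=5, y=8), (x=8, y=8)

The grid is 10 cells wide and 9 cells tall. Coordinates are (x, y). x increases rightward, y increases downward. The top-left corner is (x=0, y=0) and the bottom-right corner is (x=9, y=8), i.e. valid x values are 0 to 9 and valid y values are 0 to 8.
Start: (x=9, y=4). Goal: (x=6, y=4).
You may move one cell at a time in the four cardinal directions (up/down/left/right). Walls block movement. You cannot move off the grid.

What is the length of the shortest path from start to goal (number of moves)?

BFS from (x=9, y=4) until reaching (x=6, y=4):
  Distance 0: (x=9, y=4)
  Distance 1: (x=9, y=3), (x=8, y=4), (x=9, y=5)
  Distance 2: (x=9, y=2), (x=8, y=3), (x=7, y=4), (x=8, y=5), (x=9, y=6)
  Distance 3: (x=9, y=1), (x=8, y=2), (x=7, y=3), (x=6, y=4), (x=7, y=5), (x=8, y=6), (x=9, y=7)  <- goal reached here
One shortest path (3 moves): (x=9, y=4) -> (x=8, y=4) -> (x=7, y=4) -> (x=6, y=4)

Answer: Shortest path length: 3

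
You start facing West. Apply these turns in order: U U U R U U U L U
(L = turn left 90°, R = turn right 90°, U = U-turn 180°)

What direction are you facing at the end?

Answer: Final heading: East

Derivation:
Start: West
  U (U-turn (180°)) -> East
  U (U-turn (180°)) -> West
  U (U-turn (180°)) -> East
  R (right (90° clockwise)) -> South
  U (U-turn (180°)) -> North
  U (U-turn (180°)) -> South
  U (U-turn (180°)) -> North
  L (left (90° counter-clockwise)) -> West
  U (U-turn (180°)) -> East
Final: East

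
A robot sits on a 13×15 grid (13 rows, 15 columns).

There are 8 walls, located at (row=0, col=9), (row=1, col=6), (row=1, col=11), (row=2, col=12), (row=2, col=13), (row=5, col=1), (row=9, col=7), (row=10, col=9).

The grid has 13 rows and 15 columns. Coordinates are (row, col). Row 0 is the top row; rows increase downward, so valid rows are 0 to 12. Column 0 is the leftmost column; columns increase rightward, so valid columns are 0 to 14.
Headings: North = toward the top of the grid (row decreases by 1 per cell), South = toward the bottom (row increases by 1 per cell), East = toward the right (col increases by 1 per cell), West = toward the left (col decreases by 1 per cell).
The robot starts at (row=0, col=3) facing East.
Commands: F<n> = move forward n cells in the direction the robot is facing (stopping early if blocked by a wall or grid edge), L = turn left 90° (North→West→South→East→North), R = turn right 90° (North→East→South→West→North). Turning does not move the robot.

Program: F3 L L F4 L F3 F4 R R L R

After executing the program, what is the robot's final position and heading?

Start: (row=0, col=3), facing East
  F3: move forward 3, now at (row=0, col=6)
  L: turn left, now facing North
  L: turn left, now facing West
  F4: move forward 4, now at (row=0, col=2)
  L: turn left, now facing South
  F3: move forward 3, now at (row=3, col=2)
  F4: move forward 4, now at (row=7, col=2)
  R: turn right, now facing West
  R: turn right, now facing North
  L: turn left, now facing West
  R: turn right, now facing North
Final: (row=7, col=2), facing North

Answer: Final position: (row=7, col=2), facing North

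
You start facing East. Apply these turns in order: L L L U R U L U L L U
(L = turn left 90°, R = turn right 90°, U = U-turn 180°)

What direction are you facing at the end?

Start: East
  L (left (90° counter-clockwise)) -> North
  L (left (90° counter-clockwise)) -> West
  L (left (90° counter-clockwise)) -> South
  U (U-turn (180°)) -> North
  R (right (90° clockwise)) -> East
  U (U-turn (180°)) -> West
  L (left (90° counter-clockwise)) -> South
  U (U-turn (180°)) -> North
  L (left (90° counter-clockwise)) -> West
  L (left (90° counter-clockwise)) -> South
  U (U-turn (180°)) -> North
Final: North

Answer: Final heading: North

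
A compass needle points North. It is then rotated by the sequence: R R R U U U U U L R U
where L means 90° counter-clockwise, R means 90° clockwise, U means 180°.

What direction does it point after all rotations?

Start: North
  R (right (90° clockwise)) -> East
  R (right (90° clockwise)) -> South
  R (right (90° clockwise)) -> West
  U (U-turn (180°)) -> East
  U (U-turn (180°)) -> West
  U (U-turn (180°)) -> East
  U (U-turn (180°)) -> West
  U (U-turn (180°)) -> East
  L (left (90° counter-clockwise)) -> North
  R (right (90° clockwise)) -> East
  U (U-turn (180°)) -> West
Final: West

Answer: Final heading: West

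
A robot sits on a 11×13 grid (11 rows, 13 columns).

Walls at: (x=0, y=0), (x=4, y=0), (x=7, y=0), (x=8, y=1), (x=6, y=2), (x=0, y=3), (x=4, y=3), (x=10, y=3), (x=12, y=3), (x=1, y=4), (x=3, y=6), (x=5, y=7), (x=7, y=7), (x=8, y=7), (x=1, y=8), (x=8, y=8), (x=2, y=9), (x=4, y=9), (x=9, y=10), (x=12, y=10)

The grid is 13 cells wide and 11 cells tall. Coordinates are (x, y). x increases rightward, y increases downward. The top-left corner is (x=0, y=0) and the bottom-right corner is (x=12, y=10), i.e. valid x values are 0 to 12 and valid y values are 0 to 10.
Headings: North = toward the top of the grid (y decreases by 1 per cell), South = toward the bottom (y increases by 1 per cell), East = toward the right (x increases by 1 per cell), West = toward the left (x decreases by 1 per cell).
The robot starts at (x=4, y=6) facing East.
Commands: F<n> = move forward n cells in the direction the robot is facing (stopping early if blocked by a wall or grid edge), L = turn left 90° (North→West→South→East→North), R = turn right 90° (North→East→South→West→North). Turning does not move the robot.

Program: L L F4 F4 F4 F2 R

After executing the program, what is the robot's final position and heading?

Answer: Final position: (x=4, y=6), facing North

Derivation:
Start: (x=4, y=6), facing East
  L: turn left, now facing North
  L: turn left, now facing West
  [×3]F4: move forward 0/4 (blocked), now at (x=4, y=6)
  F2: move forward 0/2 (blocked), now at (x=4, y=6)
  R: turn right, now facing North
Final: (x=4, y=6), facing North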